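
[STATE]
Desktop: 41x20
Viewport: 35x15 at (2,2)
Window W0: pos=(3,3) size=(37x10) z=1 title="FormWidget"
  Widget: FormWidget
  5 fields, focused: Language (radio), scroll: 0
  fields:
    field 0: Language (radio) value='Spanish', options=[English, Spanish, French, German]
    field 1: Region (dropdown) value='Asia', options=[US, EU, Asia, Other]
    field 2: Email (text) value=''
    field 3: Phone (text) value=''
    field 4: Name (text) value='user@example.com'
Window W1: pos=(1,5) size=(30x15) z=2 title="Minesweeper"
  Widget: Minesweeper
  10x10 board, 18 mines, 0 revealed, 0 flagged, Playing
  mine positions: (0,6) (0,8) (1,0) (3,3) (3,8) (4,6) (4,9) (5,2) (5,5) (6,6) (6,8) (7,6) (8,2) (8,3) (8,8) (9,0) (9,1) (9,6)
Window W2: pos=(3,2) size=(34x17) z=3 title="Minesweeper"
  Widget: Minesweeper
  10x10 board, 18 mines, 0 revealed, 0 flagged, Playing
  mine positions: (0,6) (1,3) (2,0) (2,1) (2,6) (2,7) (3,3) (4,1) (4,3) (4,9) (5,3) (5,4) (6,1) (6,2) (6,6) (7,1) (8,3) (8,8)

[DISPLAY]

 ┏━━━━━━━━━━━━━━━━━━━━━━━━━━━━━━━━┓
 ┃ Minesweeper                    ┃
 ┠────────────────────────────────┨
━┃■■■■■■■■■■                      ┃
 ┃■■■■■■■■■■                      ┃
─┃■■■■■■■■■■                      ┃
■┃■■■■■■■■■■                      ┃
■┃■■■■■■■■■■                      ┃
■┃■■■■■■■■■■                      ┃
■┃■■■■■■■■■■                      ┃
■┃■■■■■■■■■■                      ┃
■┃■■■■■■■■■■                      ┃
■┃■■■■■■■■■■                      ┃
■┃                                ┃
■┃                                ┃


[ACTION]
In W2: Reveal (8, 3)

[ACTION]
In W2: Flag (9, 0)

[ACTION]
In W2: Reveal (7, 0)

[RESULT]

 ┏━━━━━━━━━━━━━━━━━━━━━━━━━━━━━━━━┓
 ┃ Minesweeper                    ┃
 ┠────────────────────────────────┨
━┃■■■■■■✹■■■                      ┃
 ┃■■■✹■■■■■■                      ┃
─┃✹✹■■■■✹✹■■                      ┃
■┃■■■✹■■■■■■                      ┃
■┃■✹■✹■■■■■✹                      ┃
■┃■■■✹✹■■■■■                      ┃
■┃■✹✹■■■✹■■■                      ┃
■┃■✹■■■■■■■■                      ┃
■┃■■■✹■■■■✹■                      ┃
■┃■■■■■■■■■■                      ┃
■┃                                ┃
■┃                                ┃


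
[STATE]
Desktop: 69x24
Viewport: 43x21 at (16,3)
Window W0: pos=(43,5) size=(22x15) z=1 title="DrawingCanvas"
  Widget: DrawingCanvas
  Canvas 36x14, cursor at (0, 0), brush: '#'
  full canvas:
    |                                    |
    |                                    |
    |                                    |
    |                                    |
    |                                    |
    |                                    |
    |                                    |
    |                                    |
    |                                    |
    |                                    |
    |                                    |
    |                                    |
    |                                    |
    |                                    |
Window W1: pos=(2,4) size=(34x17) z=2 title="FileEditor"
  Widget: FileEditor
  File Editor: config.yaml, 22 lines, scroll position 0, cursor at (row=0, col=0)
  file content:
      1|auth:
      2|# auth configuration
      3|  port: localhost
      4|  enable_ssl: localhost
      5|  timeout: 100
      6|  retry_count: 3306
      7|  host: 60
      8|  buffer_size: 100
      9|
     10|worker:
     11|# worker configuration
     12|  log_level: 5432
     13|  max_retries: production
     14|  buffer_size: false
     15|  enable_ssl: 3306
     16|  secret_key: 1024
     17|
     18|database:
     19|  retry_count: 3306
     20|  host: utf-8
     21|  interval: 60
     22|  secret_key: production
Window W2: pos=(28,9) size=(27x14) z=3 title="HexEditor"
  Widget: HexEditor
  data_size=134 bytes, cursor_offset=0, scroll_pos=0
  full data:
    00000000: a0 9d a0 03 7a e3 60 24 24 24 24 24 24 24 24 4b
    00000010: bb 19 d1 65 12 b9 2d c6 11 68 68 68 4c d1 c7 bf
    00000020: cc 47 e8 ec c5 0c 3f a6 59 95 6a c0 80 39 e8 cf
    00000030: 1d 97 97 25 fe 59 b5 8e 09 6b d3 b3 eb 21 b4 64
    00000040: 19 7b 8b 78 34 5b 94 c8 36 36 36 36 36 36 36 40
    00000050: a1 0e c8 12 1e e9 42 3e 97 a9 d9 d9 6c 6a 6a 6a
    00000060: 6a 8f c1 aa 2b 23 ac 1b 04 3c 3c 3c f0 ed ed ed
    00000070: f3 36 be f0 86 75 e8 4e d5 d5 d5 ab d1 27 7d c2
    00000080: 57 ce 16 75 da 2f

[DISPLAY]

                                           
━━━━━━━━━━━━━━━━━━━┓                       
                   ┃       ┏━━━━━━━━━━━━━━━
───────────────────┨       ┃ DrawingCanvas 
                  ▲┃       ┠───────────────
uration           █┃       ┃+              
host        ┏━━━━━━━━━━━━━━━━━━━━━━━━━┓    
 localhost  ┃ HexEditor               ┃    
0           ┠─────────────────────────┨    
: 3306      ┃00000000  A0 9d a0 03 7a ┃    
            ┃00000010  bb 19 d1 65 12 ┃    
: 100       ┃00000020  cc 47 e8 ec c5 ┃    
            ┃00000030  1d 97 97 25 fe ┃    
            ┃00000040  19 7b 8b 78 34 ┃    
iguration   ┃00000050  a1 0e c8 12 1e ┃    
5432        ┃00000060  6a 8f c1 aa 2b ┃    
: production┃00000070  f3 36 be f0 86 ┃━━━━
━━━━━━━━━━━━┃00000080  57 ce 16 75 da ┃    
            ┃                         ┃    
            ┗━━━━━━━━━━━━━━━━━━━━━━━━━┛    
                                           


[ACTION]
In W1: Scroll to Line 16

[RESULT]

                                           
━━━━━━━━━━━━━━━━━━━┓                       
                   ┃       ┏━━━━━━━━━━━━━━━
───────────────────┨       ┃ DrawingCanvas 
                  ▲┃       ┠───────────────
iguration         ░┃       ┃+              
5432        ┏━━━━━━━━━━━━━━━━━━━━━━━━━┓    
: production┃ HexEditor               ┃    
: false     ┠─────────────────────────┨    
 3306       ┃00000000  A0 9d a0 03 7a ┃    
 1024       ┃00000010  bb 19 d1 65 12 ┃    
            ┃00000020  cc 47 e8 ec c5 ┃    
            ┃00000030  1d 97 97 25 fe ┃    
: 3306      ┃00000040  19 7b 8b 78 34 ┃    
            ┃00000050  a1 0e c8 12 1e ┃    
0           ┃00000060  6a 8f c1 aa 2b ┃    
 production ┃00000070  f3 36 be f0 86 ┃━━━━
━━━━━━━━━━━━┃00000080  57 ce 16 75 da ┃    
            ┃                         ┃    
            ┗━━━━━━━━━━━━━━━━━━━━━━━━━┛    
                                           


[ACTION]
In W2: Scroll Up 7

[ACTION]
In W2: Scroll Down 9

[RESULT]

                                           
━━━━━━━━━━━━━━━━━━━┓                       
                   ┃       ┏━━━━━━━━━━━━━━━
───────────────────┨       ┃ DrawingCanvas 
                  ▲┃       ┠───────────────
iguration         ░┃       ┃+              
5432        ┏━━━━━━━━━━━━━━━━━━━━━━━━━┓    
: production┃ HexEditor               ┃    
: false     ┠─────────────────────────┨    
 3306       ┃00000080  57 ce 16 75 da ┃    
 1024       ┃                         ┃    
            ┃                         ┃    
            ┃                         ┃    
: 3306      ┃                         ┃    
            ┃                         ┃    
0           ┃                         ┃    
 production ┃                         ┃━━━━
━━━━━━━━━━━━┃                         ┃    
            ┃                         ┃    
            ┗━━━━━━━━━━━━━━━━━━━━━━━━━┛    
                                           


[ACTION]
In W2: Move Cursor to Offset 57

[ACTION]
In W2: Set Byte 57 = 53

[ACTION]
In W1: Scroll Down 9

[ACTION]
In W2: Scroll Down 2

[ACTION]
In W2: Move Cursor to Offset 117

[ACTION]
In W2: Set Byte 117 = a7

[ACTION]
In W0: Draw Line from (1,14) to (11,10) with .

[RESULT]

                                           
━━━━━━━━━━━━━━━━━━━┓                       
                   ┃       ┏━━━━━━━━━━━━━━━
───────────────────┨       ┃ DrawingCanvas 
                  ▲┃       ┠───────────────
iguration         ░┃       ┃+              
5432        ┏━━━━━━━━━━━━━━━━━━━━━━━━━┓   .
: production┃ HexEditor               ┃   .
: false     ┠─────────────────────────┨  . 
 3306       ┃00000080  57 ce 16 75 da ┃  . 
 1024       ┃                         ┃ .  
            ┃                         ┃ .  
            ┃                         ┃ .  
: 3306      ┃                         ┃.   
            ┃                         ┃.   
0           ┃                         ┃    
 production ┃                         ┃━━━━
━━━━━━━━━━━━┃                         ┃    
            ┃                         ┃    
            ┗━━━━━━━━━━━━━━━━━━━━━━━━━┛    
                                           


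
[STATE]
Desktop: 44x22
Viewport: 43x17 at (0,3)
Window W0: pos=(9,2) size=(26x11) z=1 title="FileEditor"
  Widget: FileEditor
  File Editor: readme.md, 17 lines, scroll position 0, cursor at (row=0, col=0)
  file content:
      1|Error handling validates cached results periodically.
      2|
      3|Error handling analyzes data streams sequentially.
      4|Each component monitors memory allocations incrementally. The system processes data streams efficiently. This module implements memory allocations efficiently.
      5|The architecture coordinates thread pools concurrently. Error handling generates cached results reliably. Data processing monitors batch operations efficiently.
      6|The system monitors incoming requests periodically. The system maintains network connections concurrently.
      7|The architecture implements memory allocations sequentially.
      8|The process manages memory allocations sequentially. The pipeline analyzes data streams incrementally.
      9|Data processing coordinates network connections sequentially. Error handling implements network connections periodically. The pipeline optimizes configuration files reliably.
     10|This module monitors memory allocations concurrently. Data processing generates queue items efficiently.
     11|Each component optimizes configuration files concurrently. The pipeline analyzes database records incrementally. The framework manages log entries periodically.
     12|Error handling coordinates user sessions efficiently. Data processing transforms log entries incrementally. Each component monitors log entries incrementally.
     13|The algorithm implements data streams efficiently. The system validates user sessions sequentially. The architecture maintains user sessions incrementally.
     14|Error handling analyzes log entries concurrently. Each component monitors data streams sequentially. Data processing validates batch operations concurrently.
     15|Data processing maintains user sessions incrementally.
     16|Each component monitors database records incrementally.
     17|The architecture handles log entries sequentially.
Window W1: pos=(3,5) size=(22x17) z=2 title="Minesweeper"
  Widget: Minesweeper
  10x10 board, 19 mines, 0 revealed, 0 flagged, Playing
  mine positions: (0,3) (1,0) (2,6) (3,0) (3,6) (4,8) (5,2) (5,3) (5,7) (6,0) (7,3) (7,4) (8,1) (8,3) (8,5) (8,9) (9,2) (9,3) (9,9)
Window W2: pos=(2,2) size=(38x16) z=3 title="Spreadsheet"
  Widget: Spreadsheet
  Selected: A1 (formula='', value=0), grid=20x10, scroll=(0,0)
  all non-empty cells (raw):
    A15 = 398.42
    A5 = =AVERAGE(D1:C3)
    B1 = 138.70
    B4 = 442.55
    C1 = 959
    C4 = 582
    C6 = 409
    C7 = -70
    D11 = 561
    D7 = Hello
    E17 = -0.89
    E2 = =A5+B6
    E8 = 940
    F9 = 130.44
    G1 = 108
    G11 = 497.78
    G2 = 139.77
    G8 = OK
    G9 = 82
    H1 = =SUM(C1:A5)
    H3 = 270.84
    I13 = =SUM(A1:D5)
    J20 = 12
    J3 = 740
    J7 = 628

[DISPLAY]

  ┃ Spreadsheet                        ┃   
  ┠────────────────────────────────────┨   
  ┃A1:                                 ┃   
  ┃       A       B       C       D    ┃   
  ┃------------------------------------┃   
  ┃  1      [0]  138.70     959       0┃   
  ┃  2        0       0       0       0┃   
  ┃  3        0       0       0       0┃   
  ┃  4        0  442.55     582       0┃   
  ┃  5   159.83       0       0       0┃   
  ┃  6        0       0     409       0┃   
  ┃  7        0       0     -70Hello   ┃   
  ┃  8        0       0       0       0┃   
  ┃  9        0       0       0       0┃   
  ┗━━━━━━━━━━━━━━━━━━━━━━━━━━━━━━━━━━━━┛   
   ┃                    ┃                  
   ┃                    ┃                  


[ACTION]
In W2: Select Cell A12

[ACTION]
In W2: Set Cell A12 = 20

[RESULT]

  ┃ Spreadsheet                        ┃   
  ┠────────────────────────────────────┨   
  ┃A12: 20                             ┃   
  ┃       A       B       C       D    ┃   
  ┃------------------------------------┃   
  ┃  1        0  138.70     959       0┃   
  ┃  2        0       0       0       0┃   
  ┃  3        0       0       0       0┃   
  ┃  4        0  442.55     582       0┃   
  ┃  5   159.83       0       0       0┃   
  ┃  6        0       0     409       0┃   
  ┃  7        0       0     -70Hello   ┃   
  ┃  8        0       0       0       0┃   
  ┃  9        0       0       0       0┃   
  ┗━━━━━━━━━━━━━━━━━━━━━━━━━━━━━━━━━━━━┛   
   ┃                    ┃                  
   ┃                    ┃                  


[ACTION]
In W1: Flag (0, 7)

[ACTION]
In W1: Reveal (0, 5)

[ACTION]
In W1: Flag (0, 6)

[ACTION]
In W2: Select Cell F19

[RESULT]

  ┃ Spreadsheet                        ┃   
  ┠────────────────────────────────────┨   
  ┃F19:                                ┃   
  ┃       A       B       C       D    ┃   
  ┃------------------------------------┃   
  ┃  1        0  138.70     959       0┃   
  ┃  2        0       0       0       0┃   
  ┃  3        0       0       0       0┃   
  ┃  4        0  442.55     582       0┃   
  ┃  5   159.83       0       0       0┃   
  ┃  6        0       0     409       0┃   
  ┃  7        0       0     -70Hello   ┃   
  ┃  8        0       0       0       0┃   
  ┃  9        0       0       0       0┃   
  ┗━━━━━━━━━━━━━━━━━━━━━━━━━━━━━━━━━━━━┛   
   ┃                    ┃                  
   ┃                    ┃                  


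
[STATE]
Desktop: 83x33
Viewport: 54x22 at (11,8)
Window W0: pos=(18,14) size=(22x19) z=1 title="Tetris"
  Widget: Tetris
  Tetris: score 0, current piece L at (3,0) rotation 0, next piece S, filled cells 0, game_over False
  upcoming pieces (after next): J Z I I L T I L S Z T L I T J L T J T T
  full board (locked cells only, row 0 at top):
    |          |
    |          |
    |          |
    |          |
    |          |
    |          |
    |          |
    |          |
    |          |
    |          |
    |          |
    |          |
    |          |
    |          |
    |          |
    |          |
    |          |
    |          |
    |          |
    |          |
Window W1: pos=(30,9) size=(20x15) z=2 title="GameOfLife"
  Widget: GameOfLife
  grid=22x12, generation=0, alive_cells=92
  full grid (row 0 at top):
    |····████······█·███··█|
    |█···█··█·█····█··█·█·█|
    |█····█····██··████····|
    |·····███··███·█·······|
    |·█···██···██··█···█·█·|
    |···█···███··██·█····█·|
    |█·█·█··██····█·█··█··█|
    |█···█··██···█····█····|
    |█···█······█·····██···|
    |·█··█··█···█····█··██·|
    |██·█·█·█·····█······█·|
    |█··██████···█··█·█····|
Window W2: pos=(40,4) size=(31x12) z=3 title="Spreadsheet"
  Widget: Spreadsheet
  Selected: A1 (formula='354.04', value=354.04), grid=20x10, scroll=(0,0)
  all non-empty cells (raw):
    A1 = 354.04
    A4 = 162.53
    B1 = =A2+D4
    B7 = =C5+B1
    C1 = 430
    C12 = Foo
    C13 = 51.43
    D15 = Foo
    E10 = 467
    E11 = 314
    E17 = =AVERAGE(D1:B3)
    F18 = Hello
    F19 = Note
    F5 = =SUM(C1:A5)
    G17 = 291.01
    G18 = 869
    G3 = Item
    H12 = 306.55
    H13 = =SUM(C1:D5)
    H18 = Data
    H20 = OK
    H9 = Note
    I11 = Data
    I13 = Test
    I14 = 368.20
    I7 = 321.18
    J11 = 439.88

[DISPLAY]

                             ┃       A       B       C
                   ┏━━━━━━━━━┃------------------------
                   ┃ GameOfLi┃  1 [354.04]       0    
                   ┠─────────┃  2        0       0    
                   ┃Gen: 0   ┃  3        0       0    
                   ┃··█··█·█·┃  4   162.53       0    
       ┏━━━━━━━━━━━┃···█····█┃  5        0       0    
       ┃ Tetris    ┃···███··█┗━━━━━━━━━━━━━━━━━━━━━━━━
       ┠───────────┃···██···██··█···█·┃               
       ┃          │┃·█···███··██·█····┃               
       ┃          │┃█·█··██····█·█··█·┃               
       ┃          │┃··█··██···█····█··┃               
       ┃          │┃··█······█·····██·┃               
       ┃          │┃··█··█···█····█··█┃               
       ┃          │┃·█·█·█·····█······┃               
       ┃          │┗━━━━━━━━━━━━━━━━━━┛               
       ┃          │0        ┃                         
       ┃          │         ┃                         
       ┃          │         ┃                         
       ┃          │         ┃                         
       ┃          │         ┃                         
       ┃          │         ┃                         


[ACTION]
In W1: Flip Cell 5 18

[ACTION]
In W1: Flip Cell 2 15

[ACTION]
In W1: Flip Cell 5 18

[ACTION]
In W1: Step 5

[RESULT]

                             ┃       A       B       C
                   ┏━━━━━━━━━┃------------------------
                   ┃ GameOfLi┃  1 [354.04]       0    
                   ┠─────────┃  2        0       0    
                   ┃Gen: 5   ┃  3        0       0    
                   ┃·█·█··███┃  4   162.53       0    
       ┏━━━━━━━━━━━┃···█·█·█·┃  5        0       0    
       ┃ Tetris    ┃···█···█·┗━━━━━━━━━━━━━━━━━━━━━━━━
       ┠───────────┃··█·········██····┃               
       ┃          │┃··██····███·······┃               
       ┃          │┃█·██···████·······┃               
       ┃          │┃·····██···········┃               
       ┃          │┃······█···········┃               
       ┃          │┃······██··········┃               
       ┃          │┃··················┃               
       ┃          │┗━━━━━━━━━━━━━━━━━━┛               
       ┃          │0        ┃                         
       ┃          │         ┃                         
       ┃          │         ┃                         
       ┃          │         ┃                         
       ┃          │         ┃                         
       ┃          │         ┃                         


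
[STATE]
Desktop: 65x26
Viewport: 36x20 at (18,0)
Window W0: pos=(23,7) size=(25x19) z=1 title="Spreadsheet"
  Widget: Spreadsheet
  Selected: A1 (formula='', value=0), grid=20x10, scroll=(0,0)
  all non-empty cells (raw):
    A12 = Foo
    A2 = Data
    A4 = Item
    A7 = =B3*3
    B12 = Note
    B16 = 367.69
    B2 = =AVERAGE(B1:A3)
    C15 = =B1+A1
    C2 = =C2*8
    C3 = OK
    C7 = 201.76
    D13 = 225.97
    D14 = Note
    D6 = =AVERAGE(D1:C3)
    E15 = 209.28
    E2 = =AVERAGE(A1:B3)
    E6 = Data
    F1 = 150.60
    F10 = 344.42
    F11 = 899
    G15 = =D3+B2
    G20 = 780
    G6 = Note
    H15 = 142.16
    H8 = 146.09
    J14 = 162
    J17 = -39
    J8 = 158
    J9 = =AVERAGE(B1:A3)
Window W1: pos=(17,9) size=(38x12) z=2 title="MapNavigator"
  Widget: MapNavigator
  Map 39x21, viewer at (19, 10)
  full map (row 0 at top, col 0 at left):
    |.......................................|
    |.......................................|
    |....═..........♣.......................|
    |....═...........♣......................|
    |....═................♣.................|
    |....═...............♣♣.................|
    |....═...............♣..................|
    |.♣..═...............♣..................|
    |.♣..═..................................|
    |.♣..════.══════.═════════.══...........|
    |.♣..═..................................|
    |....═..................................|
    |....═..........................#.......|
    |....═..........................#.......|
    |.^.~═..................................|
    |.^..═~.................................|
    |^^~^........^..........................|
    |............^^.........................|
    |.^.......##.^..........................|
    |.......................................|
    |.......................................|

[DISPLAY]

                                    
                                    
                                    
                                    
                                    
                                    
                                    
     ┏━━━━━━━━━━━━━━━━━━━━━━━┓      
     ┃ Spreadsheet           ┃      
━━━━━━━━━━━━━━━━━━━━━━━━━━━━━━━━━━━━
 MapNavigator                       
────────────────────────────────────
...═...............♣................
♣..═...............♣................
♣..═................................
♣..════.══════.═════════.══.........
♣..═..............@.................
...═................................
...═..........................#.....
...═..........................#.....


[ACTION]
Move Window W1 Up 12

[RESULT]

━━━━━━━━━━━━━━━━━━━━━━━━━━━━━━━━━━━━
 MapNavigator                       
────────────────────────────────────
...═...............♣................
♣..═...............♣................
♣..═................................
♣..════.══════.═════════.══.........
♣..═..............@.................
...═................................
...═..........................#.....
...═..........................#.....
━━━━━━━━━━━━━━━━━━━━━━━━━━━━━━━━━━━━
     ┃-----------------------┃      
     ┃  1      [0]       0   ┃      
     ┃  2 Data    #CIRC!  #CI┃      
     ┃  3        0       0OK ┃      
     ┃  4 Item           0   ┃      
     ┃  5        0       0   ┃      
     ┃  6        0       0   ┃      
     ┃  7        0       0  2┃      


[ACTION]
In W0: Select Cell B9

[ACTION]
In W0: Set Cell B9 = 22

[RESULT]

━━━━━━━━━━━━━━━━━━━━━━━━━━━━━━━━━━━━
 MapNavigator                       
────────────────────────────────────
...═...............♣................
♣..═...............♣................
♣..═................................
♣..════.══════.═════════.══.........
♣..═..............@.................
...═................................
...═..........................#.....
...═..........................#.....
━━━━━━━━━━━━━━━━━━━━━━━━━━━━━━━━━━━━
     ┃-----------------------┃      
     ┃  1        0       0   ┃      
     ┃  2 Data    #CIRC!  #CI┃      
     ┃  3        0       0OK ┃      
     ┃  4 Item           0   ┃      
     ┃  5        0       0   ┃      
     ┃  6        0       0   ┃      
     ┃  7        0       0  2┃      


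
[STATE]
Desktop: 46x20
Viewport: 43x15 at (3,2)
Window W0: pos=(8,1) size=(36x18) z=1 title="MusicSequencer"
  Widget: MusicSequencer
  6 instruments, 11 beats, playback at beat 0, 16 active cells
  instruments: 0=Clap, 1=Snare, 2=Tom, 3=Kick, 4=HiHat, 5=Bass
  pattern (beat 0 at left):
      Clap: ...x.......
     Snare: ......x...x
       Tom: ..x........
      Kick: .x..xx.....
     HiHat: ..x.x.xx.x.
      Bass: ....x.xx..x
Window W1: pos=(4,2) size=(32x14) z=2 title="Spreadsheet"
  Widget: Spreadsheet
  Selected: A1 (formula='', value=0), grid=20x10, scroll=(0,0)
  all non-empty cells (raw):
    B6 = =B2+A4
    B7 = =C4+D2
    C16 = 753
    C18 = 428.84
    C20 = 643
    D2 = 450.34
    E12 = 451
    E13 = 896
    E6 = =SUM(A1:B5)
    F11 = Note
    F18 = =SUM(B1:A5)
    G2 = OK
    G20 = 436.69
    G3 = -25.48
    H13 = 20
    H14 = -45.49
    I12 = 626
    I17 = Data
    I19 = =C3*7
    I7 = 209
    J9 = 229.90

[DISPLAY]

 ┏━━━━━━━━━━━━━━━━━━━━━━━━━━━━━━┓       ┃  
 ┃ Spreadsheet                  ┃───────┨  
 ┠──────────────────────────────┨       ┃  
 ┃A1:                           ┃       ┃  
 ┃       A       B       C      ┃       ┃  
 ┃------------------------------┃       ┃  
 ┃  1      [0]       0       0  ┃       ┃  
 ┃  2        0       0       0  ┃       ┃  
 ┃  3        0       0       0  ┃       ┃  
 ┃  4        0       0       0  ┃       ┃  
 ┃  5        0       0       0  ┃       ┃  
 ┃  6        0       0       0  ┃       ┃  
 ┃  7        0  450.34       0  ┃       ┃  
 ┗━━━━━━━━━━━━━━━━━━━━━━━━━━━━━━┛       ┃  
     ┃                                  ┃  


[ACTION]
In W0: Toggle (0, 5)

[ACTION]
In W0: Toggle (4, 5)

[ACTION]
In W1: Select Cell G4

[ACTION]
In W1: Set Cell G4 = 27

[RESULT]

 ┏━━━━━━━━━━━━━━━━━━━━━━━━━━━━━━┓       ┃  
 ┃ Spreadsheet                  ┃───────┨  
 ┠──────────────────────────────┨       ┃  
 ┃G4: 27                        ┃       ┃  
 ┃       A       B       C      ┃       ┃  
 ┃------------------------------┃       ┃  
 ┃  1        0       0       0  ┃       ┃  
 ┃  2        0       0       0  ┃       ┃  
 ┃  3        0       0       0  ┃       ┃  
 ┃  4        0       0       0  ┃       ┃  
 ┃  5        0       0       0  ┃       ┃  
 ┃  6        0       0       0  ┃       ┃  
 ┃  7        0  450.34       0  ┃       ┃  
 ┗━━━━━━━━━━━━━━━━━━━━━━━━━━━━━━┛       ┃  
     ┃                                  ┃  


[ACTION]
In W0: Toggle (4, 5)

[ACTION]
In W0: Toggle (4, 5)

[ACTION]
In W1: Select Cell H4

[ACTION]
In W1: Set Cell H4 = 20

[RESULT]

 ┏━━━━━━━━━━━━━━━━━━━━━━━━━━━━━━┓       ┃  
 ┃ Spreadsheet                  ┃───────┨  
 ┠──────────────────────────────┨       ┃  
 ┃H4: 20                        ┃       ┃  
 ┃       A       B       C      ┃       ┃  
 ┃------------------------------┃       ┃  
 ┃  1        0       0       0  ┃       ┃  
 ┃  2        0       0       0  ┃       ┃  
 ┃  3        0       0       0  ┃       ┃  
 ┃  4        0       0       0  ┃       ┃  
 ┃  5        0       0       0  ┃       ┃  
 ┃  6        0       0       0  ┃       ┃  
 ┃  7        0  450.34       0  ┃       ┃  
 ┗━━━━━━━━━━━━━━━━━━━━━━━━━━━━━━┛       ┃  
     ┃                                  ┃  


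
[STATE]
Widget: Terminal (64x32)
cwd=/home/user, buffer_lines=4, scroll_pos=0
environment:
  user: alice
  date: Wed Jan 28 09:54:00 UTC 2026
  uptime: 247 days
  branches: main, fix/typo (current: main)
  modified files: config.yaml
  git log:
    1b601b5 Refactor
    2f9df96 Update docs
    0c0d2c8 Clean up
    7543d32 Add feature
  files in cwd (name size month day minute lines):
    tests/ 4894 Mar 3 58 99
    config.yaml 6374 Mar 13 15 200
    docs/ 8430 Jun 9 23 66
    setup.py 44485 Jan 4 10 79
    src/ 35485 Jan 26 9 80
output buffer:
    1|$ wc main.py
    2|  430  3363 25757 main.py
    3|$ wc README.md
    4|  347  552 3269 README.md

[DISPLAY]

$ wc main.py                                                    
  430  3363 25757 main.py                                       
$ wc README.md                                                  
  347  552 3269 README.md                                       
$ █                                                             
                                                                
                                                                
                                                                
                                                                
                                                                
                                                                
                                                                
                                                                
                                                                
                                                                
                                                                
                                                                
                                                                
                                                                
                                                                
                                                                
                                                                
                                                                
                                                                
                                                                
                                                                
                                                                
                                                                
                                                                
                                                                
                                                                
                                                                


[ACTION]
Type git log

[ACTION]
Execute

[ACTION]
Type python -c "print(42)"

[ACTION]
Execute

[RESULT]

$ wc main.py                                                    
  430  3363 25757 main.py                                       
$ wc README.md                                                  
  347  552 3269 README.md                                       
$ git log                                                       
1b601b5 Refactor                                                
2f9df96 Update docs                                             
0c0d2c8 Clean up                                                
7543d32 Add feature                                             
$ python -c "print(42)"                                         
42                                                              
$ █                                                             
                                                                
                                                                
                                                                
                                                                
                                                                
                                                                
                                                                
                                                                
                                                                
                                                                
                                                                
                                                                
                                                                
                                                                
                                                                
                                                                
                                                                
                                                                
                                                                
                                                                


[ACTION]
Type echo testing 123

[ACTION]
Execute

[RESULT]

$ wc main.py                                                    
  430  3363 25757 main.py                                       
$ wc README.md                                                  
  347  552 3269 README.md                                       
$ git log                                                       
1b601b5 Refactor                                                
2f9df96 Update docs                                             
0c0d2c8 Clean up                                                
7543d32 Add feature                                             
$ python -c "print(42)"                                         
42                                                              
$ echo testing 123                                              
testing 123                                                     
$ █                                                             
                                                                
                                                                
                                                                
                                                                
                                                                
                                                                
                                                                
                                                                
                                                                
                                                                
                                                                
                                                                
                                                                
                                                                
                                                                
                                                                
                                                                
                                                                


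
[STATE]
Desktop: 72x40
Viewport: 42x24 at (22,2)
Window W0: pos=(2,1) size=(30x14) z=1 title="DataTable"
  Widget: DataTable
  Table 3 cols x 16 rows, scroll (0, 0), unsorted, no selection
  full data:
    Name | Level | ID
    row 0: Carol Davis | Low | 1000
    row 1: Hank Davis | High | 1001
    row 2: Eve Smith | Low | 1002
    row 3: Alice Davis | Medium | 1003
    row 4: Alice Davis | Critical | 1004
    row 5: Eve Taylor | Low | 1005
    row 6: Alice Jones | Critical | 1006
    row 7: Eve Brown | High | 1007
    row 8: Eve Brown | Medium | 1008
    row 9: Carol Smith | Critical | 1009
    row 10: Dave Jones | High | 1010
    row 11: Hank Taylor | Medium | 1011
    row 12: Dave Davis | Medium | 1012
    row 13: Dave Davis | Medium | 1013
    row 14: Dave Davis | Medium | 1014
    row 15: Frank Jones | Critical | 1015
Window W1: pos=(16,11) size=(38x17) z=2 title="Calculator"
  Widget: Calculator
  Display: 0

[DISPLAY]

         ┃                                
─────────┨                                
 │ID     ┃                                
─┼────   ┃                                
 │1000   ┃                                
 │1001   ┃                                
 │1002   ┃                                
 │1003   ┃                                
l│1004   ┃                                
━━━━━━━━━━━━━━━━━━━━━━━━━━━━━━━┓          
ulator                         ┃          
───────────────────────────────┨          
                              0┃          
───┬───┬───┐                   ┃          
 8 │ 9 │ ÷ │                   ┃          
───┼───┼───┤                   ┃          
 5 │ 6 │ × │                   ┃          
───┼───┼───┤                   ┃          
 2 │ 3 │ - │                   ┃          
───┼───┼───┤                   ┃          
 . │ = │ + │                   ┃          
───┼───┼───┤                   ┃          
 MC│ MR│ M+│                   ┃          
───┴───┴───┘                   ┃          


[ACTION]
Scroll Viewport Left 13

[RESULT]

able                  ┃                   
──────────────────────┨                   
     │Level   │ID     ┃                   
─────┼────────┼────   ┃                   
Davis│Low     │1000   ┃                   
avis │High    │1001   ┃                   
ith  │Low     │1002   ┃                   
Davis│Medium  │1003   ┃                   
Davis│Critical│1004   ┃                   
ylor │L┏━━━━━━━━━━━━━━━━━━━━━━━━━━━━━━━━━━
Jones│C┃ Calculator                       
own  │H┠──────────────────────────────────
━━━━━━━┃                                  
       ┃┌───┬───┬───┬───┐                 
       ┃│ 7 │ 8 │ 9 │ ÷ │                 
       ┃├───┼───┼───┼───┤                 
       ┃│ 4 │ 5 │ 6 │ × │                 
       ┃├───┼───┼───┼───┤                 
       ┃│ 1 │ 2 │ 3 │ - │                 
       ┃├───┼───┼───┼───┤                 
       ┃│ 0 │ . │ = │ + │                 
       ┃├───┼───┼───┼───┤                 
       ┃│ C │ MC│ MR│ M+│                 
       ┃└───┴───┴───┴───┘                 


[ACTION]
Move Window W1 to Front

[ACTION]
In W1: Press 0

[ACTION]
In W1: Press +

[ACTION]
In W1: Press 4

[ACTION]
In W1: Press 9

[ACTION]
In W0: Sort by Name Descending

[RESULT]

able                  ┃                   
──────────────────────┨                   
    ▼│Level   │ID     ┃                   
─────┼────────┼────   ┃                   
aylor│Medium  │1011   ┃                   
avis │High    │1001   ┃                   
Jones│Critical│1015   ┃                   
ylor │Low     │1005   ┃                   
ith  │Low     │1002   ┃                   
own  │H┏━━━━━━━━━━━━━━━━━━━━━━━━━━━━━━━━━━
own  │M┃ Calculator                       
ones │H┠──────────────────────────────────
━━━━━━━┃                                  
       ┃┌───┬───┬───┬───┐                 
       ┃│ 7 │ 8 │ 9 │ ÷ │                 
       ┃├───┼───┼───┼───┤                 
       ┃│ 4 │ 5 │ 6 │ × │                 
       ┃├───┼───┼───┼───┤                 
       ┃│ 1 │ 2 │ 3 │ - │                 
       ┃├───┼───┼───┼───┤                 
       ┃│ 0 │ . │ = │ + │                 
       ┃├───┼───┼───┼───┤                 
       ┃│ C │ MC│ MR│ M+│                 
       ┃└───┴───┴───┴───┘                 
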